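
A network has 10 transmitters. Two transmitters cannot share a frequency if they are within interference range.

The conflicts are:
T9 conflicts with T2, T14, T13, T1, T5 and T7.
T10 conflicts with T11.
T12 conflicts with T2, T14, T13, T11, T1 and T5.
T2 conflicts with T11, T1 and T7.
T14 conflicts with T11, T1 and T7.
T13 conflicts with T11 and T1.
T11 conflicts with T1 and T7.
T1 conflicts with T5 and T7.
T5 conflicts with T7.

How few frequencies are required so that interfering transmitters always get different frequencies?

T12, T13, T11, T1 pairwise conflict, so at least 4 frequencies are needed.
4 frequencies suffice: frequency 1 → {T10, T1}; frequency 2 → {T9, T11}; frequency 3 → {T12, T7}; frequency 4 → {T2, T14, T13, T5}. No two conflicting transmitters share a frequency.

4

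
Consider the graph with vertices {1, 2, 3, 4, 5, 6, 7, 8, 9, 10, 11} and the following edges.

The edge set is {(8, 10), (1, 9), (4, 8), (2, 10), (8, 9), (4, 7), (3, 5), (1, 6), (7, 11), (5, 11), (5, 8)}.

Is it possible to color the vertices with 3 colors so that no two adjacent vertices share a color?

Yes

The chromatic number is 3. The cycle 11-5-8-4-7-11 has odd length 5, so it cannot be 2-colored; at least 3 colors are needed.
3 colors suffice: color red → {1, 2, 3, 7, 8}; color blue → {4, 5, 6, 9, 10}; color green → {11}.
That is already a proper 3-coloring.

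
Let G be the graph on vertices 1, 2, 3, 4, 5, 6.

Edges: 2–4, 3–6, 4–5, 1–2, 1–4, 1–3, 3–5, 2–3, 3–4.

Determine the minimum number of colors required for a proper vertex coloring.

1, 2, 3, 4 are pairwise adjacent (a clique of size 4), so at least 4 colors are needed.
4 colors suffice: color a → {3}; color b → {4, 6}; color c → {2, 5}; color d → {1}. Each edge has distinct colors on its endpoints.

4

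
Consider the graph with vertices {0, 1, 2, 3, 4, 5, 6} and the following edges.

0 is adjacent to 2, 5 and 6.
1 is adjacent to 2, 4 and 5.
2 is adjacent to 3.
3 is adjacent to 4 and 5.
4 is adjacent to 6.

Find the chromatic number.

3

The cycle 4-6-0-5-1-4 has odd length 5, so it cannot be 2-colored; at least 3 colors are needed.
3 colors suffice: color a → {0, 1, 3}; color b → {2, 4, 5}; color c → {6}. Each edge has distinct colors on its endpoints.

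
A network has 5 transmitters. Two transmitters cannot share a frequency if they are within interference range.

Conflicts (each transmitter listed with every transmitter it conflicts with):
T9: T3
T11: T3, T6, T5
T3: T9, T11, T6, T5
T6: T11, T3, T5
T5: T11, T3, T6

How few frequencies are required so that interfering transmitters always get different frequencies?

4

T11, T3, T6, T5 all conflict with each other, so at least 4 frequencies are needed.
Using 4 frequencies: T9=2, T11=3, T3=1, T6=4, T5=2. Every pair that conflicts lands in different frequencies.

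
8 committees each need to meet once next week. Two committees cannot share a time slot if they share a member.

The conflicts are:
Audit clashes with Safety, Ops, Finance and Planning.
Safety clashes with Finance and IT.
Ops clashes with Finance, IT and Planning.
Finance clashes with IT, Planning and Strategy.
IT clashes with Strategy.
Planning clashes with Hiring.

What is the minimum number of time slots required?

Audit, Ops, Finance, Planning pairwise conflict, so at least 4 time slots are needed.
4 time slots suffice: Audit=2, Safety=3, Ops=4, Finance=1, IT=2, Planning=3, Hiring=1, Strategy=3. Every pair that conflicts lands in different time slots.

4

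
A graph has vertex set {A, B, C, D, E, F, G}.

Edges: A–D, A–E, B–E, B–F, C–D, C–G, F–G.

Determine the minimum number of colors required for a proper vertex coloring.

The cycle B-F-G-C-D-A-E-B has odd length 7, so it cannot be 2-colored; at least 3 colors are needed.
One proper 3-coloring: A=red, B=red, C=red, D=blue, E=blue, F=green, G=blue. No two adjacent vertices share a color.

3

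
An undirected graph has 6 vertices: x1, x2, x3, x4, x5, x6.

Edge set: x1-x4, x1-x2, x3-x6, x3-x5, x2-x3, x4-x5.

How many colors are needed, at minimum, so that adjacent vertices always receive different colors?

3

The cycle x5-x3-x2-x1-x4-x5 has odd length 5, so it cannot be 2-colored; at least 3 colors are needed.
3 colors suffice: x1=3, x2=2, x3=1, x4=1, x5=2, x6=2. No two adjacent vertices share a color.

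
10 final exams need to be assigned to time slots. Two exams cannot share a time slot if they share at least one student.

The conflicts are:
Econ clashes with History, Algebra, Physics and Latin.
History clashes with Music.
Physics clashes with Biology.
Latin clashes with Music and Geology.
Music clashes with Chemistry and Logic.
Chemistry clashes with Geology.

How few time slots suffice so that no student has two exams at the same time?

Physics and Biology conflict, so at least 2 time slots are needed.
2 time slots suffice: time slot 1 → {Econ, Music, Biology, Geology}; time slot 2 → {History, Algebra, Physics, Latin, Chemistry, Logic}. Each listed conflict is separated.

2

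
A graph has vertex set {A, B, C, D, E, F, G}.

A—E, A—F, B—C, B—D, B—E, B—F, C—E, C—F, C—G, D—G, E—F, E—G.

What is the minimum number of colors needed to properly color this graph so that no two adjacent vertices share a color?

B, C, E, F are pairwise adjacent (a clique of size 4), so at least 4 colors are needed.
One proper 4-coloring: A=green, B=green, C=yellow, D=red, E=red, F=blue, G=blue. Each edge has distinct colors on its endpoints.

4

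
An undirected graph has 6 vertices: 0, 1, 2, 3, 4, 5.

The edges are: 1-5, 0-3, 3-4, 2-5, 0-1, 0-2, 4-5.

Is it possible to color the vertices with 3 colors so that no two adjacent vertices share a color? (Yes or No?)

Yes

The chromatic number is 3. The cycle 3-0-1-5-4-3 has odd length 5, so it cannot be 2-colored; at least 3 colors are needed.
3 colors suffice: color red → {0, 5}; color blue → {1, 2, 3}; color green → {4}.
That is already a proper 3-coloring.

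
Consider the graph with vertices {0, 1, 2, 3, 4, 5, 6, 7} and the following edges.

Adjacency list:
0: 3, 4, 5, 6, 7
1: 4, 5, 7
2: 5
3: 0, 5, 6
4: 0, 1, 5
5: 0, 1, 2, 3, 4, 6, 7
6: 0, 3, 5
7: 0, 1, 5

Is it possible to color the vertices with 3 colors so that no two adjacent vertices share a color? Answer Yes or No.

No

0, 3, 5, 6 are mutually adjacent (a clique of size 4), so at least 4 colors are needed.
So 3 colors are not enough.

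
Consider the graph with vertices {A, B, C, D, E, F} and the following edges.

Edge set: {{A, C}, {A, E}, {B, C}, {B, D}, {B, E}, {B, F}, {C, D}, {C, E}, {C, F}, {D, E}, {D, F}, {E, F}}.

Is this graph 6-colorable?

The chromatic number is 5. B, C, D, E, F are mutually adjacent (a clique of size 5), so at least 5 colors are needed.
5 colors suffice: color 1 → {C}; color 2 → {E}; color 3 → {A, D}; color 4 → {B}; color 5 → {F}.
Since 6 ≥ 5, a proper 6-coloring certainly exists.

Yes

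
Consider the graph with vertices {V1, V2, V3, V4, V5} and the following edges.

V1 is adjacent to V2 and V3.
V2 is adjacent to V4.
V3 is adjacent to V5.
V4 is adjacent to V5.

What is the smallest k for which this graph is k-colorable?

3

The cycle V3-V5-V4-V2-V1-V3 has odd length 5, so it cannot be 2-colored; at least 3 colors are needed.
3 colors suffice: color 1 → {V3, V4}; color 2 → {V2, V5}; color 3 → {V1}. No two adjacent vertices share a color.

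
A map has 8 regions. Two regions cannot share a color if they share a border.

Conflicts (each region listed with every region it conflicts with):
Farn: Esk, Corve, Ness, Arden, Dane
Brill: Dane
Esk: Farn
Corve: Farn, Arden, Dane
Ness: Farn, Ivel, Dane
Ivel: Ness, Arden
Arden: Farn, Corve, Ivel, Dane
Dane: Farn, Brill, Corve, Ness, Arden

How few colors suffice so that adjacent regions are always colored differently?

Farn, Corve, Arden, Dane pairwise conflict, so at least 4 colors are needed.
4 colors suffice: color 1 → {Farn, Brill, Ivel}; color 2 → {Esk, Dane}; color 3 → {Ness, Arden}; color 4 → {Corve}. Every pair that conflicts lands in different colors.

4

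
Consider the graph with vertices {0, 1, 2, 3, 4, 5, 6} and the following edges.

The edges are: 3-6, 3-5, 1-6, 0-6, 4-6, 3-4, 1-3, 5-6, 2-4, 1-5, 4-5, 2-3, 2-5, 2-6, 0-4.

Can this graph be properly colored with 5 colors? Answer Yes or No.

Yes

The chromatic number is 5. 2, 3, 4, 5, 6 are mutually adjacent (a clique of size 5), so at least 5 colors are needed.
5 colors suffice: color red → {6}; color blue → {0, 5}; color green → {1, 4}; color yellow → {3}; color purple → {2}.
That is already a proper 5-coloring.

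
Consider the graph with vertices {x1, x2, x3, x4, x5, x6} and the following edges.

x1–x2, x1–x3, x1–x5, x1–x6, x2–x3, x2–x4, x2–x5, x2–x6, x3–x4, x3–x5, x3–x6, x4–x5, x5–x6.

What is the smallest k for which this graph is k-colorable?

5

x1, x2, x3, x5, x6 form a clique, so at least 5 colors are needed.
One proper 5-coloring: x1=5, x2=1, x3=2, x4=4, x5=3, x6=4. No two adjacent vertices share a color.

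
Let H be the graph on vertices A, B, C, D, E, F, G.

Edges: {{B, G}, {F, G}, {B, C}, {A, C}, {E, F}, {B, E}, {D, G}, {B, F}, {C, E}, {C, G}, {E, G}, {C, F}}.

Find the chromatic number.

B, C, E, F, G form a clique, so at least 5 colors are needed.
5 colors suffice: color red → {A, G}; color blue → {C, D}; color green → {F}; color yellow → {B}; color purple → {E}. Each edge has distinct colors on its endpoints.

5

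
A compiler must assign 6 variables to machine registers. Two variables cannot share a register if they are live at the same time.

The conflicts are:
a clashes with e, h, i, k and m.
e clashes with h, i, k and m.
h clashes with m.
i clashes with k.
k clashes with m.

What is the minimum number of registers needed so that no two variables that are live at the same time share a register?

a, e, k, m are mutually in conflict, so at least 4 registers are needed.
A valid assignment using 4 registers: a=1, e=2, h=3, i=4, k=3, m=4. Every pair that conflicts lands in different registers.

4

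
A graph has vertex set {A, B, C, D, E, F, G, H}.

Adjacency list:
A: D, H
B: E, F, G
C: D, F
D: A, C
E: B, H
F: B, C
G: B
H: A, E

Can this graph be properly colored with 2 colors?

No

The cycle F-C-D-A-H-E-B-F has odd length 7, so it cannot be 2-colored; at least 3 colors are needed.
So 2 colors are not enough.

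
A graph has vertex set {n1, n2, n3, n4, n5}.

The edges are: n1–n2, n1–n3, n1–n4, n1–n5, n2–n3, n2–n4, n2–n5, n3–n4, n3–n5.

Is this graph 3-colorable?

n1, n2, n3, n5 are mutually adjacent (a clique of size 4), so at least 4 colors are needed.
So 3 colors are not enough.

No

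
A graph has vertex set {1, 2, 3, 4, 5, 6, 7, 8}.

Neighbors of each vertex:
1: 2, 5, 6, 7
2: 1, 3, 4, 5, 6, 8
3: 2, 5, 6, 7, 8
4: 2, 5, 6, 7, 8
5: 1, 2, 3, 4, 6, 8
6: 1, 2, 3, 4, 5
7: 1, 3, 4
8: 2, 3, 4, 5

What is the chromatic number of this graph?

2, 3, 5, 8 form a clique, so at least 4 colors are needed.
4 colors suffice: 1=yellow, 2=red, 3=yellow, 4=yellow, 5=blue, 6=green, 7=red, 8=green. Each edge has distinct colors on its endpoints.

4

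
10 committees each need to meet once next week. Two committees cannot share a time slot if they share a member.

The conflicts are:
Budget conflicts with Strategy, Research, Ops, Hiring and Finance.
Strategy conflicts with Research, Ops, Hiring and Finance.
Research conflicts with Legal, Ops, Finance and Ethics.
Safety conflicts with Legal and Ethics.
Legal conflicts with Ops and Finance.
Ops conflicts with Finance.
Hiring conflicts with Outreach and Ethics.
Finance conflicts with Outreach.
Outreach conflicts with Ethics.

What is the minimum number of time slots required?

Budget, Strategy, Research, Ops, Finance pairwise conflict, so at least 5 time slots are needed.
5 time slots suffice: time slot 1 → {Finance, Ethics}; time slot 2 → {Research, Safety, Hiring}; time slot 3 → {Strategy, Legal, Outreach}; time slot 4 → {Ops}; time slot 5 → {Budget}. Every pair that conflicts lands in different time slots.

5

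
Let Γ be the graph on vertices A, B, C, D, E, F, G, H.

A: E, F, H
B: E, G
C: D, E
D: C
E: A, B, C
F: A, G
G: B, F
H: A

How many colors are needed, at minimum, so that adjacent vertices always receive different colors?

3

The cycle B-E-A-F-G-B has odd length 5, so it cannot be 2-colored; at least 3 colors are needed.
3 colors suffice: color red → {A, C, G}; color blue → {D, E, F, H}; color green → {B}. No two adjacent vertices share a color.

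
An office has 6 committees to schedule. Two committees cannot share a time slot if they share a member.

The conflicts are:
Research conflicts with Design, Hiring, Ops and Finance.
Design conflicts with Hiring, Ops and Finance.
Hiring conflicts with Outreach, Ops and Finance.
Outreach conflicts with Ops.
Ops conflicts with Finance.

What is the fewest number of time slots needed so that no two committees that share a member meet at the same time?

5

Research, Design, Hiring, Ops, Finance pairwise conflict, so at least 5 time slots are needed.
5 time slots suffice: time slot 1 → {Ops}; time slot 2 → {Hiring}; time slot 3 → {Research, Outreach}; time slot 4 → {Design}; time slot 5 → {Finance}. No two conflicting committees share a time slot.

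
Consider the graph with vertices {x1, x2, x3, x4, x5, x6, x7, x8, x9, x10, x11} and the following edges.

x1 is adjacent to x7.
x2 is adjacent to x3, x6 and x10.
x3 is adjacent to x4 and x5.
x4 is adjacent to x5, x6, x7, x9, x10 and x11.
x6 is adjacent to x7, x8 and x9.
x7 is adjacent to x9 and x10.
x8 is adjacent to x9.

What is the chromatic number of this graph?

x4, x6, x7, x9 are mutually adjacent (a clique of size 4), so at least 4 colors are needed.
One proper 4-coloring: x1=1, x2=1, x3=2, x4=1, x5=3, x6=2, x7=3, x8=1, x9=4, x10=2, x11=2. Every edge joins two different colors.

4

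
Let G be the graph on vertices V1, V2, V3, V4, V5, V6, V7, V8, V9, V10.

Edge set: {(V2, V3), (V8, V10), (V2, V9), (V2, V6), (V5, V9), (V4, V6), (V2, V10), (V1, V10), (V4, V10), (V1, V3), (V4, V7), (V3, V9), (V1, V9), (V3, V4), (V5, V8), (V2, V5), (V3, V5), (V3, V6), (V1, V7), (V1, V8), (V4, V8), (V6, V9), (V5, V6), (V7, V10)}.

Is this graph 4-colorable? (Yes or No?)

No

V2, V3, V5, V6, V9 are mutually adjacent (a clique of size 5), so at least 5 colors are needed.
So 4 colors are not enough.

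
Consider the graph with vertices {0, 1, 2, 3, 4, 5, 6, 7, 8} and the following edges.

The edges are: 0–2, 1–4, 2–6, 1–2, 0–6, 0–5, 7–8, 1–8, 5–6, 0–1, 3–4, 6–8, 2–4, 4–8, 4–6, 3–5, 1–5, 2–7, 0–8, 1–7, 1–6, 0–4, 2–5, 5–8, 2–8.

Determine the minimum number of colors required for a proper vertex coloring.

0, 1, 2, 5, 6, 8 are pairwise adjacent (a clique of size 6), so at least 6 colors are needed.
6 colors suffice: 0=e, 1=a, 2=c, 3=a, 4=f, 5=f, 6=d, 7=d, 8=b. Every edge joins two different colors.

6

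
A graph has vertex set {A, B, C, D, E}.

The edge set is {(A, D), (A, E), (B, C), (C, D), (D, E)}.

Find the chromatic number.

3

A, D, E are mutually adjacent, so at least 3 colors are needed.
A valid assignment using 3 colors: A=blue, B=red, C=blue, D=red, E=green. Each edge has distinct colors on its endpoints.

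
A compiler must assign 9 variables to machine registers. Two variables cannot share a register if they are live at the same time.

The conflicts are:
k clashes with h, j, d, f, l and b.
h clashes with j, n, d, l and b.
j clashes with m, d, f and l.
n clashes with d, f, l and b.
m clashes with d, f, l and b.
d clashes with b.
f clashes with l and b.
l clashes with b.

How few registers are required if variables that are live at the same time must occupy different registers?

4

n, f, l, b pairwise conflict, so at least 4 registers are needed.
4 registers suffice: k=4, h=3, j=1, n=4, m=4, d=2, f=3, l=2, b=1. Each listed conflict is separated.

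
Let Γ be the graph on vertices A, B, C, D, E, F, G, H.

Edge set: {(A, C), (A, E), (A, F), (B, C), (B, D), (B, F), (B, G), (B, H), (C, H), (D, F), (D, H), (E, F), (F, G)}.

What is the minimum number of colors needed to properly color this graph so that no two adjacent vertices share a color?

3

B, C, H are pairwise adjacent, so at least 3 colors are needed.
3 colors suffice: A=2, B=2, C=3, D=3, E=3, F=1, G=3, H=1. Each edge has distinct colors on its endpoints.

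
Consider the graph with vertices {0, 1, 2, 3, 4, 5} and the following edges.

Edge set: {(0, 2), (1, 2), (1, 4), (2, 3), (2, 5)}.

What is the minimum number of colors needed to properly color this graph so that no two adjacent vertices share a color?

1 and 2 are adjacent, so at least 2 colors are needed.
2 colors suffice: color red → {2, 4}; color blue → {0, 1, 3, 5}. Every edge joins two different colors.

2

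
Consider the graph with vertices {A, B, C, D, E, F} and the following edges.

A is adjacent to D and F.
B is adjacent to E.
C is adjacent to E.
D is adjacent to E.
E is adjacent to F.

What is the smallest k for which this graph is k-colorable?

2

A and D are adjacent, so at least 2 colors are needed.
2 colors suffice: color 1 → {A, E}; color 2 → {B, C, D, F}. Every edge joins two different colors.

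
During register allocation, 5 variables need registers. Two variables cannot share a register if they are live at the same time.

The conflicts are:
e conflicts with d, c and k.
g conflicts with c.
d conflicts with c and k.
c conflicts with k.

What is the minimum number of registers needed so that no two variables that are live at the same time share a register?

e, d, c, k pairwise conflict, so at least 4 registers are needed.
4 registers suffice: register 1 → {c}; register 2 → {g, d}; register 3 → {e}; register 4 → {k}. No two conflicting variables share a register.

4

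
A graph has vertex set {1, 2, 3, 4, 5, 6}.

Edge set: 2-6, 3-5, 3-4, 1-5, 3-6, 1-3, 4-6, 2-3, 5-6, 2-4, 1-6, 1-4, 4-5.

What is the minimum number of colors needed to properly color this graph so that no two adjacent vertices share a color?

1, 3, 4, 5, 6 form a clique, so at least 5 colors are needed.
5 colors suffice: color red → {3}; color blue → {6}; color green → {4}; color yellow → {2, 5}; color purple → {1}. Each edge has distinct colors on its endpoints.

5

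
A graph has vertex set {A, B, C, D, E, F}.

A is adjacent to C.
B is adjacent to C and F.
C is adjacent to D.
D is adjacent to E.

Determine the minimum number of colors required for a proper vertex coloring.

2

A and C are adjacent, so at least 2 colors are needed.
One proper 2-coloring: A=2, B=2, C=1, D=2, E=1, F=1. No two adjacent vertices share a color.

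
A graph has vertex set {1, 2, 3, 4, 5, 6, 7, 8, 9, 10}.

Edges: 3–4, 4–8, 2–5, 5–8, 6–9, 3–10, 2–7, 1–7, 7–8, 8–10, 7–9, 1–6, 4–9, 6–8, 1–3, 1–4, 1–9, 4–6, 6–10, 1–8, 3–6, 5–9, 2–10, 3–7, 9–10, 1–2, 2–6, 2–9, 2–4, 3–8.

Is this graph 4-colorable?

1, 2, 4, 6, 9 form a clique, so at least 5 colors are needed.
So 4 colors are not enough.

No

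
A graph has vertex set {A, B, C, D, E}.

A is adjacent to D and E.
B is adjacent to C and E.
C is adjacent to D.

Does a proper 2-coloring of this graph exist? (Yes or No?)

No

The cycle D-A-E-B-C-D has odd length 5, so it cannot be 2-colored; at least 3 colors are needed.
So 2 colors are not enough.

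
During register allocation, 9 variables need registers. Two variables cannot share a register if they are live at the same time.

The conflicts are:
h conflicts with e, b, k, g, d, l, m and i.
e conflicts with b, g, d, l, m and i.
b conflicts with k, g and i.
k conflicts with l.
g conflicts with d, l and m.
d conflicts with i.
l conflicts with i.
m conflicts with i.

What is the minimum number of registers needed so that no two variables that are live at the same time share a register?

h, e, m, i are mutually in conflict, so at least 4 registers are needed.
A valid assignment using 4 registers: h=1, e=2, b=4, k=2, g=3, d=4, l=4, m=4, i=3. Each listed conflict is separated.

4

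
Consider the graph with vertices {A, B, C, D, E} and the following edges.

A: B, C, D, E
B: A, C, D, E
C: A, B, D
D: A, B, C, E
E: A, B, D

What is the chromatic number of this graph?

4

A, B, D, E are pairwise adjacent (a clique of size 4), so at least 4 colors are needed.
4 colors suffice: A=3, B=1, C=4, D=2, E=4. No two adjacent vertices share a color.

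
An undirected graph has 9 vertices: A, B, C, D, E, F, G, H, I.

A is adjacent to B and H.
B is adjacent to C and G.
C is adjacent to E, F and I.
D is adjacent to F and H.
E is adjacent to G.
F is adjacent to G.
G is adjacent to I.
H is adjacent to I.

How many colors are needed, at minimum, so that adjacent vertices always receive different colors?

The cycle D-F-C-I-H-D has odd length 5, so it cannot be 2-colored; at least 3 colors are needed.
A valid assignment using 3 colors: A=3, B=2, C=1, D=3, E=2, F=2, G=1, H=1, I=2. No two adjacent vertices share a color.

3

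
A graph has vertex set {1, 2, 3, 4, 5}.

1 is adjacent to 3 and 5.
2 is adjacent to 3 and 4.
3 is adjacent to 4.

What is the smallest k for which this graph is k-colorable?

2, 3, 4 are mutually adjacent, so at least 3 colors are needed.
3 colors suffice: color red → {3, 5}; color blue → {1, 4}; color green → {2}. Each edge has distinct colors on its endpoints.

3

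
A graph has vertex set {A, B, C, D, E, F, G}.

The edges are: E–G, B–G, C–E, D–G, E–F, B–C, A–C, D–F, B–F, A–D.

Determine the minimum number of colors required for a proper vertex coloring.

3

The cycle A-C-B-F-D-A has odd length 5, so it cannot be 2-colored; at least 3 colors are needed.
3 colors suffice: color 1 → {B, D, E}; color 2 → {C, F, G}; color 3 → {A}. Every edge joins two different colors.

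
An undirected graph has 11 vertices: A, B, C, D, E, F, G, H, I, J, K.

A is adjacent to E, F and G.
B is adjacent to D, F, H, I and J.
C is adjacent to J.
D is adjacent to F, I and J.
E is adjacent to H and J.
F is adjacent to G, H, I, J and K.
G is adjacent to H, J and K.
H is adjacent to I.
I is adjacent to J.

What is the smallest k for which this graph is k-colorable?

5

B, D, F, I, J are mutually adjacent (a clique of size 5), so at least 5 colors are needed.
A valid assignment using 5 colors: A=2, B=4, C=1, D=5, E=1, F=1, G=3, H=2, I=3, J=2, K=2. Each edge has distinct colors on its endpoints.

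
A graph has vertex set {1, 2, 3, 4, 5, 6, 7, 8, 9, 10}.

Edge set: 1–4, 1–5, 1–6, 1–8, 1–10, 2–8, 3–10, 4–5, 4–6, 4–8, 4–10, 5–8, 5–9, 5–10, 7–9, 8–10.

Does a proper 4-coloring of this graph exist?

1, 4, 5, 8, 10 form a clique, so at least 5 colors are needed.
So 4 colors are not enough.

No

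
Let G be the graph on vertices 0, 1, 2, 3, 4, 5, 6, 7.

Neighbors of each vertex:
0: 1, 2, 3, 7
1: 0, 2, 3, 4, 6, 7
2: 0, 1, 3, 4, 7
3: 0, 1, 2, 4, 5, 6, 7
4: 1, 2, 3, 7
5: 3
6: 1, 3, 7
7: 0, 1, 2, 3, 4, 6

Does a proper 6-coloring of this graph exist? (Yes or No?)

The chromatic number is 5. 0, 1, 2, 3, 7 form a clique, so at least 5 colors are needed.
One proper 5-coloring: 0=purple, 1=green, 2=yellow, 3=red, 4=purple, 5=blue, 6=yellow, 7=blue.
Since 6 ≥ 5, a proper 6-coloring certainly exists.

Yes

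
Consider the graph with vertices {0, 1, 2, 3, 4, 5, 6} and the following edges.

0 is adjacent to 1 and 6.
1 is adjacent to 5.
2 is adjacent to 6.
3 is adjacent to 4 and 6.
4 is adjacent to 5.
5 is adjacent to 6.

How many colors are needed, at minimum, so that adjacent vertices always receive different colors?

2

2 and 6 are adjacent, so at least 2 colors are needed.
2 colors suffice: 0=b, 1=a, 2=b, 3=b, 4=a, 5=b, 6=a. Each edge has distinct colors on its endpoints.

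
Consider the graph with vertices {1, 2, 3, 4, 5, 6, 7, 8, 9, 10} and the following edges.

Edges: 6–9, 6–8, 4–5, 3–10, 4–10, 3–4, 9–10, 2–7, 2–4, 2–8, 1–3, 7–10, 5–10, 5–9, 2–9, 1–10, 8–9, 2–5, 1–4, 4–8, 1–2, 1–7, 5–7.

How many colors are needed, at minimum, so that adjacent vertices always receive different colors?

4

1, 3, 4, 10 are mutually adjacent (a clique of size 4), so at least 4 colors are needed.
4 colors suffice: 1=c, 2=a, 3=d, 4=b, 5=c, 6=a, 7=b, 8=c, 9=b, 10=a. Every edge joins two different colors.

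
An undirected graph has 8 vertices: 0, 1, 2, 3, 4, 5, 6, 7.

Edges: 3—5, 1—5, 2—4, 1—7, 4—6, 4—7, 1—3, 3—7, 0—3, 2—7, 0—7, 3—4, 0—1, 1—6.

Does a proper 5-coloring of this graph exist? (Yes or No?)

The chromatic number is 4. 0, 1, 3, 7 are mutually adjacent (a clique of size 4), so at least 4 colors are needed.
A valid assignment using 4 colors: 0=d, 1=b, 2=c, 3=c, 4=b, 5=a, 6=a, 7=a.
Since 5 ≥ 4, a proper 5-coloring certainly exists.

Yes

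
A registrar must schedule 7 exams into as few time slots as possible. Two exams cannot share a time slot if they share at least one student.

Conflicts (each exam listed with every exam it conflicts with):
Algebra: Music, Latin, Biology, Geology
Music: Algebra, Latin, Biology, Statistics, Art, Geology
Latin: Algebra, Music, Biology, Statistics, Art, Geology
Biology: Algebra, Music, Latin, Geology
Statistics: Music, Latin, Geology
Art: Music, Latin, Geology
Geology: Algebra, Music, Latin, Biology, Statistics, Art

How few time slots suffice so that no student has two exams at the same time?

5

Algebra, Music, Latin, Biology, Geology all conflict with each other, so at least 5 time slots are needed.
Using 5 time slots: Algebra=5, Music=1, Latin=3, Biology=4, Statistics=4, Art=4, Geology=2. Each listed conflict is separated.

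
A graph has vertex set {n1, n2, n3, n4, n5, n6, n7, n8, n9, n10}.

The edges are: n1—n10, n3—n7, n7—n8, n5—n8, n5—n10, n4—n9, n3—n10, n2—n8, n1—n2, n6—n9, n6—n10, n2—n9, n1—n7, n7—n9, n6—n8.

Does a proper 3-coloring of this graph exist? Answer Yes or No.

The chromatic number is 3. The cycle n10-n6-n9-n7-n3-n10 has odd length 5, so it cannot be 2-colored; at least 3 colors are needed.
3 colors suffice: color red → {n8, n9, n10}; color blue → {n2, n4, n5, n6, n7}; color green → {n1, n3}.
That is already a proper 3-coloring.

Yes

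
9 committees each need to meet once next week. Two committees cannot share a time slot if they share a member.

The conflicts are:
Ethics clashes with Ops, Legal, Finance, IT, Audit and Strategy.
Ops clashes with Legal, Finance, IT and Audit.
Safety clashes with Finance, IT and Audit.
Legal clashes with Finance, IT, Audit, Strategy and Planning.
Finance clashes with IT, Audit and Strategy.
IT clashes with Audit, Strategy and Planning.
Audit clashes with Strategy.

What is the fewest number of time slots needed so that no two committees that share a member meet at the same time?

Ethics, Ops, Legal, Finance, IT, Audit pairwise conflict, so at least 6 time slots are needed.
6 time slots suffice: time slot 1 → {IT}; time slot 2 → {Audit, Planning}; time slot 3 → {Finance}; time slot 4 → {Safety, Legal}; time slot 5 → {Ethics}; time slot 6 → {Ops, Strategy}. Every pair that conflicts lands in different time slots.

6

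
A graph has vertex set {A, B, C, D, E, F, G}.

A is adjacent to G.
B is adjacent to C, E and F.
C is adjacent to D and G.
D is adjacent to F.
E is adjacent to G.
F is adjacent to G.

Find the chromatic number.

E and G are adjacent, so at least 2 colors are needed.
One proper 2-coloring: A=2, B=1, C=2, D=1, E=2, F=2, G=1. No two adjacent vertices share a color.

2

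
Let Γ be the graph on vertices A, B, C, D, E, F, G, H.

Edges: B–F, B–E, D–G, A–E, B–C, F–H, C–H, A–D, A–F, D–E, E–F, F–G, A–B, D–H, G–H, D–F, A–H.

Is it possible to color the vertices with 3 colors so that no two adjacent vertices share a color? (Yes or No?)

No

D, F, G, H are pairwise adjacent (a clique of size 4), so at least 4 colors are needed.
So 3 colors are not enough.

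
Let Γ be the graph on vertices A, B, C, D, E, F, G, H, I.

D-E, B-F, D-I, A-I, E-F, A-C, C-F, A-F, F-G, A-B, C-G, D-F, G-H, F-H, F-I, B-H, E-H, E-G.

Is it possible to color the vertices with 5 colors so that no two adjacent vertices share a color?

Yes

The chromatic number is 4. E, F, G, H form a clique, so at least 4 colors are needed.
One proper 4-coloring: A=2, B=4, C=3, D=2, E=4, F=1, G=2, H=3, I=3.
Since 5 ≥ 4, a proper 5-coloring certainly exists.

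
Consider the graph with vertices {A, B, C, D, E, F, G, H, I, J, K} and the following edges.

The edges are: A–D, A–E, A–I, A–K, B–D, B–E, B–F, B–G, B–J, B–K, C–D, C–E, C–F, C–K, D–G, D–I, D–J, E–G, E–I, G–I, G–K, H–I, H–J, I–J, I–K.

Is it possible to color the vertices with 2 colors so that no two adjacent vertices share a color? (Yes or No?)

No

H, I, J are mutually adjacent, so at least 3 colors are needed.
So 2 colors are not enough.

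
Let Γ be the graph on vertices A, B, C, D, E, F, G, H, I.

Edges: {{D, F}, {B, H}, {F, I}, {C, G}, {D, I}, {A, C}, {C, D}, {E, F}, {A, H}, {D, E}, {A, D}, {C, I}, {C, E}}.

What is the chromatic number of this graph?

3

C, D, I are pairwise adjacent, so at least 3 colors are needed.
A valid assignment using 3 colors: A=green, B=blue, C=red, D=blue, E=green, F=red, G=blue, H=red, I=green. No two adjacent vertices share a color.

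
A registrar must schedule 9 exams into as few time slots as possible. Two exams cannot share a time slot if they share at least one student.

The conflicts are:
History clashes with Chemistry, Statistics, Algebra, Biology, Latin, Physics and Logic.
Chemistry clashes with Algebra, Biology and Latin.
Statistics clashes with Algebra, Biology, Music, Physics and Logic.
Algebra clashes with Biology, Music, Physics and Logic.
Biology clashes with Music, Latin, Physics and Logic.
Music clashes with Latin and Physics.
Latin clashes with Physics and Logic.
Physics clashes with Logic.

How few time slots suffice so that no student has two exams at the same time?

History, Statistics, Algebra, Biology, Physics, Logic all conflict with each other, so at least 6 time slots are needed.
6 time slots suffice: time slot 1 → {Biology}; time slot 2 → {Algebra, Latin}; time slot 3 → {Chemistry, Physics}; time slot 4 → {History, Music}; time slot 5 → {Logic}; time slot 6 → {Statistics}. Every pair that conflicts lands in different time slots.

6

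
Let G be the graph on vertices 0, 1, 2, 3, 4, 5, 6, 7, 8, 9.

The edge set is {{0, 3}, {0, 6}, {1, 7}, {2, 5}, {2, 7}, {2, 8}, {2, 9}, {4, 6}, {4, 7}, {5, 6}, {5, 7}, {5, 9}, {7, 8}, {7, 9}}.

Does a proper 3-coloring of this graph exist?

2, 5, 7, 9 form a clique, so at least 4 colors are needed.
So 3 colors are not enough.

No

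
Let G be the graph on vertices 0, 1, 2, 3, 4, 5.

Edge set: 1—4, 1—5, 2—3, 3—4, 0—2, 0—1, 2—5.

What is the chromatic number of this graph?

3

The cycle 2-0-1-4-3-2 has odd length 5, so it cannot be 2-colored; at least 3 colors are needed.
One proper 3-coloring: 0=blue, 1=red, 2=red, 3=green, 4=blue, 5=blue. Every edge joins two different colors.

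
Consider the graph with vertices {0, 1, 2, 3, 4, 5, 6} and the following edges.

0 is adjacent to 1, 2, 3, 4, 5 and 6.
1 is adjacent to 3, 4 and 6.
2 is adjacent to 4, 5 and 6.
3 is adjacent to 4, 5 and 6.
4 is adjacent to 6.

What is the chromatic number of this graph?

5

0, 1, 3, 4, 6 are mutually adjacent (a clique of size 5), so at least 5 colors are needed.
5 colors suffice: 0=red, 1=purple, 2=yellow, 3=yellow, 4=green, 5=blue, 6=blue. Each edge has distinct colors on its endpoints.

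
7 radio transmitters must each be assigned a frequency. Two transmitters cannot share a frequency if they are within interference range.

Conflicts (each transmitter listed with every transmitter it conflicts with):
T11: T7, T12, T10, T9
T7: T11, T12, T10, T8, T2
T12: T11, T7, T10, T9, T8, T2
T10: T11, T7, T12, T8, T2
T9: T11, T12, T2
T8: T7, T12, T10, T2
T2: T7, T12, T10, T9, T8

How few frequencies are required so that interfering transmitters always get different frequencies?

5

T7, T12, T10, T8, T2 are mutually in conflict, so at least 5 frequencies are needed.
Using 5 frequencies: T11=2, T7=3, T12=1, T10=4, T9=3, T8=5, T2=2. No two conflicting transmitters share a frequency.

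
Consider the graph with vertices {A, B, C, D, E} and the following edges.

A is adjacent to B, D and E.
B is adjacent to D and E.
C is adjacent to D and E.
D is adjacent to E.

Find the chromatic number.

A, B, D, E form a clique, so at least 4 colors are needed.
4 colors suffice: color 1 → {D}; color 2 → {E}; color 3 → {B, C}; color 4 → {A}. No two adjacent vertices share a color.

4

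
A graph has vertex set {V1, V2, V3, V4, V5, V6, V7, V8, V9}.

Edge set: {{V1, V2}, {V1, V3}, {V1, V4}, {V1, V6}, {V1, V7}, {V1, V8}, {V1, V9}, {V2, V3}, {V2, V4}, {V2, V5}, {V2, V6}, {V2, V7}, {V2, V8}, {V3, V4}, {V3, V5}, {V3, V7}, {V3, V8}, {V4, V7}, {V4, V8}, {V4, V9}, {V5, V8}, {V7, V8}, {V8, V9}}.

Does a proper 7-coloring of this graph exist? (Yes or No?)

Yes

The chromatic number is 6. V1, V2, V3, V4, V7, V8 are mutually adjacent (a clique of size 6), so at least 6 colors are needed.
A valid assignment using 6 colors: V1=3, V2=2, V3=5, V4=4, V5=3, V6=1, V7=6, V8=1, V9=2.
Since 7 ≥ 6, a proper 7-coloring certainly exists.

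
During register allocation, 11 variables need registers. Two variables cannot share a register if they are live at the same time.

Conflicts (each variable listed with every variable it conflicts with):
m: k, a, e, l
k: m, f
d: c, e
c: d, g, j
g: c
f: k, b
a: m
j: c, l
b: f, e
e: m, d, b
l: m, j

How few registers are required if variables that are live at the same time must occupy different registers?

The cycle m-e-b-f-k-m has odd length 5, so it cannot be 2-colored; at least 3 registers are needed.
A valid assignment using 3 registers: m=1, k=2, d=3, c=1, g=2, f=3, a=2, j=2, b=1, e=2, l=3. Every pair that conflicts lands in different registers.

3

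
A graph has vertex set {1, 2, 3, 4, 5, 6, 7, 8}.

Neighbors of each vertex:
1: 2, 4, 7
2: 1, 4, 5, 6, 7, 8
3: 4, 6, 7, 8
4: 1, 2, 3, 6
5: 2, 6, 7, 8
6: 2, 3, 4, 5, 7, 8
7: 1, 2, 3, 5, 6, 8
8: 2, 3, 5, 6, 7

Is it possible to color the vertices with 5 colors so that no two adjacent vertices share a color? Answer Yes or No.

The chromatic number is 5. 2, 5, 6, 7, 8 are pairwise adjacent (a clique of size 5), so at least 5 colors are needed.
5 colors suffice: color a → {2, 3}; color b → {4, 7}; color c → {1, 6}; color d → {8}; color e → {5}.
That is already a proper 5-coloring.

Yes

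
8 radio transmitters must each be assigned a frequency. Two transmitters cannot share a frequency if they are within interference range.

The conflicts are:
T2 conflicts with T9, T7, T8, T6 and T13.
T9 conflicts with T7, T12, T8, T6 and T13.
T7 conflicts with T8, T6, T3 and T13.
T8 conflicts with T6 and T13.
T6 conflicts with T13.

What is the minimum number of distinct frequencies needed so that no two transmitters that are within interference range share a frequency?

T2, T9, T7, T8, T6, T13 are mutually in conflict, so at least 6 frequencies are needed.
6 frequencies suffice: T2=4, T9=1, T7=2, T12=2, T8=3, T6=6, T3=1, T13=5. Each listed conflict is separated.

6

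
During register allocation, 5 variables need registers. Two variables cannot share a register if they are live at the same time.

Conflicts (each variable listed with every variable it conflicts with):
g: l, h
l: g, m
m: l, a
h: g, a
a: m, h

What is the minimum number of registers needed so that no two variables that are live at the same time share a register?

3

The cycle l-g-h-a-m-l has odd length 5, so it cannot be 2-colored; at least 3 registers are needed.
A valid assignment using 3 registers: g=2, l=1, m=2, h=1, a=3. Every pair that conflicts lands in different registers.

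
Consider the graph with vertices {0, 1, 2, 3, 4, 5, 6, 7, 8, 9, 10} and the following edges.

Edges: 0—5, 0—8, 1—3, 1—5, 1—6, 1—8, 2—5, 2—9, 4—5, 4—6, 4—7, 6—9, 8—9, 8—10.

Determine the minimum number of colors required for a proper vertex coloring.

The cycle 8-0-5-2-9-8 has odd length 5, so it cannot be 2-colored; at least 3 colors are needed.
3 colors suffice: 0=blue, 1=blue, 2=green, 3=red, 4=blue, 5=red, 6=red, 7=red, 8=red, 9=blue, 10=blue. Every edge joins two different colors.

3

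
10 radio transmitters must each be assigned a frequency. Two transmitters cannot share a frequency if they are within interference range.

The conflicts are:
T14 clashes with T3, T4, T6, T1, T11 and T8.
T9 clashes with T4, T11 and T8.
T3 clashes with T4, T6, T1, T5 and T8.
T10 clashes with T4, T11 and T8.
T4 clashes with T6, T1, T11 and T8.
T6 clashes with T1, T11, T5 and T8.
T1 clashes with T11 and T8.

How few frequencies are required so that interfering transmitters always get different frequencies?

T14, T3, T4, T6, T1, T8 are mutually in conflict, so at least 6 frequencies are needed.
6 frequencies suffice: frequency 1 → {T4, T5}; frequency 2 → {T9, T10, T6}; frequency 3 → {T11, T8}; frequency 4 → {T3}; frequency 5 → {T1}; frequency 6 → {T14}. Each listed conflict is separated.

6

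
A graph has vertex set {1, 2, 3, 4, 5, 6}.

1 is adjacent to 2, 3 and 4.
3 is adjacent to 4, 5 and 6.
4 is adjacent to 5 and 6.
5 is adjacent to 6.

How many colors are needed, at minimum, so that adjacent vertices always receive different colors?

4

3, 4, 5, 6 are mutually adjacent (a clique of size 4), so at least 4 colors are needed.
4 colors suffice: color a → {2, 4}; color b → {3}; color c → {1, 5}; color d → {6}. No two adjacent vertices share a color.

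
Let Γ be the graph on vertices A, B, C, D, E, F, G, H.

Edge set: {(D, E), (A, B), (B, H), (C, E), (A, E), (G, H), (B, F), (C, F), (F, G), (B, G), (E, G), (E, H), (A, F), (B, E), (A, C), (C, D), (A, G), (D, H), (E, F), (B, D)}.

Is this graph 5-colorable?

The chromatic number is 5. A, B, E, F, G form a clique, so at least 5 colors are needed.
One proper 5-coloring: A=purple, B=blue, C=blue, D=green, E=red, F=yellow, G=green, H=yellow.
That is already a proper 5-coloring.

Yes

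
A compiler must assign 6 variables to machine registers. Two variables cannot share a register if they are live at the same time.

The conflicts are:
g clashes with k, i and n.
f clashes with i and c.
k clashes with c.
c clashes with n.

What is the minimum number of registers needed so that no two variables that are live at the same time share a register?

3

The cycle i-g-n-c-f-i has odd length 5, so it cannot be 2-colored; at least 3 registers are needed.
3 registers suffice: register 1 → {g, c}; register 2 → {f, k, n}; register 3 → {i}. Every pair that conflicts lands in different registers.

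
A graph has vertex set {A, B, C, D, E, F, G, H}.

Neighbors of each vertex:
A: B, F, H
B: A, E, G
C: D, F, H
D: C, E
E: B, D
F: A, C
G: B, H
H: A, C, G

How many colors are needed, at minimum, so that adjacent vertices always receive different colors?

2

D and E are adjacent, so at least 2 colors are needed.
One proper 2-coloring: A=1, B=2, C=1, D=2, E=1, F=2, G=1, H=2. No two adjacent vertices share a color.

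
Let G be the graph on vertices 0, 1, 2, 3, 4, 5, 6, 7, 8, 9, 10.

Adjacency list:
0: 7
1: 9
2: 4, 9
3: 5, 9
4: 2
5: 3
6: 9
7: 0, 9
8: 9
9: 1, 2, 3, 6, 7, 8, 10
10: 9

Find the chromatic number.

2

6 and 9 are adjacent, so at least 2 colors are needed.
A valid assignment using 2 colors: 0=a, 1=b, 2=b, 3=b, 4=a, 5=a, 6=b, 7=b, 8=b, 9=a, 10=b. No two adjacent vertices share a color.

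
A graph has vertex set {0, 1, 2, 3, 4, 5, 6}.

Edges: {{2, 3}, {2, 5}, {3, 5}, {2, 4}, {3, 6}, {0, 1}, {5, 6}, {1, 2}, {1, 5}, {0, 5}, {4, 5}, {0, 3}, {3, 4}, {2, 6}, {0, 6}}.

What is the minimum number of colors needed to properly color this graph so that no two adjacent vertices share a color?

4

2, 3, 5, 6 form a clique, so at least 4 colors are needed.
A valid assignment using 4 colors: 0=green, 1=blue, 2=green, 3=blue, 4=yellow, 5=red, 6=yellow. Each edge has distinct colors on its endpoints.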